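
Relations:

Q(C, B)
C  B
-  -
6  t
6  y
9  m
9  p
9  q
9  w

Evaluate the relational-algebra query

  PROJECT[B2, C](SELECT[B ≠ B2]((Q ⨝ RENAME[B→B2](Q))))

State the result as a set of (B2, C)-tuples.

ρ[B→B2]: schema becomes (C, B2); tuples unchanged.
Natural join on C: {(6, t, t), (6, t, y), (6, y, t), (6, y, y), (9, m, m), (9, m, p), (9, m, q), (9, m, w), (9, p, m), (9, p, p), (9, p, q), (9, p, w), (9, q, m), (9, q, p), (9, q, q), (9, q, w), (9, w, m), (9, w, p), (9, w, q), (9, w, w)}
Apply σ_{B ≠ B2}; surviving tuples: {(6, t, y), (6, y, t), (9, m, p), (9, m, q), (9, m, w), (9, p, m), (9, p, q), (9, p, w), (9, q, m), (9, q, p), (9, q, w), (9, w, m), (9, w, p), (9, w, q)}
Projecting to B2, C (8 duplicate(s) eliminated): {(m, 9), (p, 9), (q, 9), (t, 6), (w, 9), (y, 6)}

{(m, 9), (p, 9), (q, 9), (t, 6), (w, 9), (y, 6)}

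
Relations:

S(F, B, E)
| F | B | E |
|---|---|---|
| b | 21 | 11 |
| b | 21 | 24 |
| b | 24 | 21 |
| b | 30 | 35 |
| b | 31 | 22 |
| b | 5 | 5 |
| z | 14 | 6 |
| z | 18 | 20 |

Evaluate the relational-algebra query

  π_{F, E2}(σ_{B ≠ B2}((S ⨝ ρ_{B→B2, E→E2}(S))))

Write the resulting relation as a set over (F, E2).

ρ[B→B2, E→E2]: schema becomes (F, B2, E2); tuples unchanged.
S ⋈ ρ_{B→B2, E→E2}(S) (natural join on F): {(b, 21, 11, 21, 11), (b, 21, 11, 21, 24), (b, 21, 11, 24, 21), (b, 21, 11, 30, 35), (b, 21, 11, 31, 22), (b, 21, 11, 5, 5), (b, 21, 24, 21, 11), (b, 21, 24, 21, 24), (b, 21, 24, 24, 21), (b, 21, 24, 30, 35), (b, 21, 24, 31, 22), (b, 21, 24, 5, 5), (b, 24, 21, 21, 11), (b, 24, 21, 21, 24), (b, 24, 21, 24, 21), (b, 24, 21, 30, 35), (b, 24, 21, 31, 22), (b, 24, 21, 5, 5), (b, 30, 35, 21, 11), (b, 30, 35, 21, 24), (b, 30, 35, 24, 21), (b, 30, 35, 30, 35), (b, 30, 35, 31, 22), (b, 30, 35, 5, 5), (b, 31, 22, 21, 11), (b, 31, 22, 21, 24), (b, 31, 22, 24, 21), (b, 31, 22, 30, 35), (b, 31, 22, 31, 22), (b, 31, 22, 5, 5), (b, 5, 5, 21, 11), (b, 5, 5, 21, 24), (b, 5, 5, 24, 21), (b, 5, 5, 30, 35), (b, 5, 5, 31, 22), (b, 5, 5, 5, 5), (z, 14, 6, 14, 6), (z, 14, 6, 18, 20), (z, 18, 20, 14, 6), (z, 18, 20, 18, 20)}
Filtering on B ≠ B2 leaves {(b, 21, 11, 24, 21), (b, 21, 11, 30, 35), (b, 21, 11, 31, 22), (b, 21, 11, 5, 5), (b, 21, 24, 24, 21), (b, 21, 24, 30, 35), (b, 21, 24, 31, 22), (b, 21, 24, 5, 5), (b, 24, 21, 21, 11), (b, 24, 21, 21, 24), (b, 24, 21, 30, 35), (b, 24, 21, 31, 22), (b, 24, 21, 5, 5), (b, 30, 35, 21, 11), (b, 30, 35, 21, 24), (b, 30, 35, 24, 21), (b, 30, 35, 31, 22), (b, 30, 35, 5, 5), (b, 31, 22, 21, 11), (b, 31, 22, 21, 24), (b, 31, 22, 24, 21), (b, 31, 22, 30, 35), (b, 31, 22, 5, 5), (b, 5, 5, 21, 11), (b, 5, 5, 21, 24), (b, 5, 5, 24, 21), (b, 5, 5, 30, 35), (b, 5, 5, 31, 22), (z, 14, 6, 18, 20), (z, 18, 20, 14, 6)}.
Projecting to F, E2 (22 duplicate(s) eliminated): {(b, 11), (b, 21), (b, 22), (b, 24), (b, 35), (b, 5), (z, 20), (z, 6)}

{(b, 11), (b, 21), (b, 22), (b, 24), (b, 35), (b, 5), (z, 20), (z, 6)}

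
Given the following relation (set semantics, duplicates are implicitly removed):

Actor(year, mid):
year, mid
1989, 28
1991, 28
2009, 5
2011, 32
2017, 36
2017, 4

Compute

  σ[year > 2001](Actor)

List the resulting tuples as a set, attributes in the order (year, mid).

{(2009, 5), (2011, 32), (2017, 36), (2017, 4)}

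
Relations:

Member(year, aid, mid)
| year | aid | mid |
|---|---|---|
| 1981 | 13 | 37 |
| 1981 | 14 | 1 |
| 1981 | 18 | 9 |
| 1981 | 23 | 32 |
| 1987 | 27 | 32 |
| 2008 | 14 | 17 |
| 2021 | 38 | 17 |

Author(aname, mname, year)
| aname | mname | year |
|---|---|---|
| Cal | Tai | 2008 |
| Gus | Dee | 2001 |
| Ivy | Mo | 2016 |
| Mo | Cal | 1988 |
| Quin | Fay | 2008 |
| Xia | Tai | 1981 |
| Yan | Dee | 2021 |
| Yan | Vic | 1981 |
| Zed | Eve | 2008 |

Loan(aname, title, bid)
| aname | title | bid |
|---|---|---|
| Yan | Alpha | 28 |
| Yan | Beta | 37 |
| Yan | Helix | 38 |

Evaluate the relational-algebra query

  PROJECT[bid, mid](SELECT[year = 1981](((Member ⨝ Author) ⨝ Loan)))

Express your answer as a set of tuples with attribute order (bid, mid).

{(28, 1), (28, 32), (28, 37), (28, 9), (37, 1), (37, 32), (37, 37), (37, 9), (38, 1), (38, 32), (38, 37), (38, 9)}

Member ⋈ Author (natural join on year): {(1981, 13, 37, Xia, Tai), (1981, 13, 37, Yan, Vic), (1981, 14, 1, Xia, Tai), (1981, 14, 1, Yan, Vic), (1981, 18, 9, Xia, Tai), (1981, 18, 9, Yan, Vic), (1981, 23, 32, Xia, Tai), (1981, 23, 32, Yan, Vic), (2008, 14, 17, Cal, Tai), (2008, 14, 17, Quin, Fay), (2008, 14, 17, Zed, Eve), (2021, 38, 17, Yan, Dee)}
(Member ⨝ Author) ⋈ Loan (natural join on aname): {(1981, 13, 37, Yan, Vic, Alpha, 28), (1981, 13, 37, Yan, Vic, Beta, 37), (1981, 13, 37, Yan, Vic, Helix, 38), (1981, 14, 1, Yan, Vic, Alpha, 28), (1981, 14, 1, Yan, Vic, Beta, 37), (1981, 14, 1, Yan, Vic, Helix, 38), (1981, 18, 9, Yan, Vic, Alpha, 28), (1981, 18, 9, Yan, Vic, Beta, 37), (1981, 18, 9, Yan, Vic, Helix, 38), (1981, 23, 32, Yan, Vic, Alpha, 28), (1981, 23, 32, Yan, Vic, Beta, 37), (1981, 23, 32, Yan, Vic, Helix, 38), (2021, 38, 17, Yan, Dee, Alpha, 28), (2021, 38, 17, Yan, Dee, Beta, 37), (2021, 38, 17, Yan, Dee, Helix, 38)}
Selection year = 1981: {(1981, 13, 37, Yan, Vic, Alpha, 28), (1981, 13, 37, Yan, Vic, Beta, 37), (1981, 13, 37, Yan, Vic, Helix, 38), (1981, 14, 1, Yan, Vic, Alpha, 28), (1981, 14, 1, Yan, Vic, Beta, 37), (1981, 14, 1, Yan, Vic, Helix, 38), (1981, 18, 9, Yan, Vic, Alpha, 28), (1981, 18, 9, Yan, Vic, Beta, 37), (1981, 18, 9, Yan, Vic, Helix, 38), (1981, 23, 32, Yan, Vic, Alpha, 28), (1981, 23, 32, Yan, Vic, Beta, 37), (1981, 23, 32, Yan, Vic, Helix, 38)}
Keep only column(s) bid, mid: {(28, 1), (28, 32), (28, 37), (28, 9), (37, 1), (37, 32), (37, 37), (37, 9), (38, 1), (38, 32), (38, 37), (38, 9)}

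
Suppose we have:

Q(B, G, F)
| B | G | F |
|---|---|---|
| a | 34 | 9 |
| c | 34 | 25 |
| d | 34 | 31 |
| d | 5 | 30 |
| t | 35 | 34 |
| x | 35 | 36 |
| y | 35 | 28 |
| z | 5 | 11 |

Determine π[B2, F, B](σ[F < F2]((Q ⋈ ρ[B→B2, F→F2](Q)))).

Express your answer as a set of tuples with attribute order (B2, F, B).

{(c, 9, a), (d, 11, z), (d, 25, c), (d, 9, a), (t, 28, y), (x, 28, y), (x, 34, t)}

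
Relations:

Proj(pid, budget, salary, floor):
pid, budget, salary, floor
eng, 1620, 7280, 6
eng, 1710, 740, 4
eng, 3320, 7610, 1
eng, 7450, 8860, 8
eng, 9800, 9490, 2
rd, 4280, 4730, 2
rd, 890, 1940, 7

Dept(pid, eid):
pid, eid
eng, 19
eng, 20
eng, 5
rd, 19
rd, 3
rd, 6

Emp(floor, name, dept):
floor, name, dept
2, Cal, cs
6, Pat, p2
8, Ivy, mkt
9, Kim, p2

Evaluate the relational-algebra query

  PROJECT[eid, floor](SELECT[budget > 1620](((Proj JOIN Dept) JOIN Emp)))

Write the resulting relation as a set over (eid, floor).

{(19, 2), (19, 8), (20, 2), (20, 8), (3, 2), (5, 2), (5, 8), (6, 2)}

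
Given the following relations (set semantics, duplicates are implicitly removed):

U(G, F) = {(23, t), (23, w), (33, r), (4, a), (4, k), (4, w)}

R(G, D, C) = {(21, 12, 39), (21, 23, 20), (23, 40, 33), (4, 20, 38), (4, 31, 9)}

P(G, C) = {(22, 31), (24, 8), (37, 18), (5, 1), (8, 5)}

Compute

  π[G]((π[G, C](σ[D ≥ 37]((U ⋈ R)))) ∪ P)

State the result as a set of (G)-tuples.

U ⋈ R (natural join on G): {(23, t, 40, 33), (23, w, 40, 33), (4, a, 20, 38), (4, a, 31, 9), (4, k, 20, 38), (4, k, 31, 9), (4, w, 20, 38), (4, w, 31, 9)}
Selection D ≥ 37: {(23, t, 40, 33), (23, w, 40, 33)}
Keep only column(s) G, C (1 duplicate(s) eliminated): {(23, 33)}
Union: {(23, 33)} with {(22, 31), (24, 8), (37, 18), (5, 1), (8, 5)} → {(22, 31), (23, 33), (24, 8), (37, 18), (5, 1), (8, 5)}
Keep only column(s) G: {22, 23, 24, 37, 5, 8}

{22, 23, 24, 37, 5, 8}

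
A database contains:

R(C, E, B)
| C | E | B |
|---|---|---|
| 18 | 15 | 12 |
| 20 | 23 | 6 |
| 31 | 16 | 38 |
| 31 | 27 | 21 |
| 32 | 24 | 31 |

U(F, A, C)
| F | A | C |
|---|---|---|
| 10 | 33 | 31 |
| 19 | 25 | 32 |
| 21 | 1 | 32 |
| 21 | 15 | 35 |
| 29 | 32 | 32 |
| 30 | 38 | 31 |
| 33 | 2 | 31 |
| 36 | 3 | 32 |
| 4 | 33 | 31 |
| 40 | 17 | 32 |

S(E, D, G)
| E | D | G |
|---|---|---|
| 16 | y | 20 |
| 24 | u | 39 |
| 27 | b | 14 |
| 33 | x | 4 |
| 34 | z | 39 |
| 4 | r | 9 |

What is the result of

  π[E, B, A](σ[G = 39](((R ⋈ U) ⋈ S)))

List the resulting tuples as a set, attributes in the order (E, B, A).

Natural join on C: {(31, 16, 38, 10, 33), (31, 16, 38, 30, 38), (31, 16, 38, 33, 2), (31, 16, 38, 4, 33), (31, 27, 21, 10, 33), (31, 27, 21, 30, 38), (31, 27, 21, 33, 2), (31, 27, 21, 4, 33), (32, 24, 31, 19, 25), (32, 24, 31, 21, 1), (32, 24, 31, 29, 32), (32, 24, 31, 36, 3), (32, 24, 31, 40, 17)}
Natural join on E: {(31, 16, 38, 10, 33, y, 20), (31, 16, 38, 30, 38, y, 20), (31, 16, 38, 33, 2, y, 20), (31, 16, 38, 4, 33, y, 20), (31, 27, 21, 10, 33, b, 14), (31, 27, 21, 30, 38, b, 14), (31, 27, 21, 33, 2, b, 14), (31, 27, 21, 4, 33, b, 14), (32, 24, 31, 19, 25, u, 39), (32, 24, 31, 21, 1, u, 39), (32, 24, 31, 29, 32, u, 39), (32, 24, 31, 36, 3, u, 39), (32, 24, 31, 40, 17, u, 39)}
σ[G = 39]: keep tuples satisfying G = 39 → {(32, 24, 31, 19, 25, u, 39), (32, 24, 31, 21, 1, u, 39), (32, 24, 31, 29, 32, u, 39), (32, 24, 31, 36, 3, u, 39), (32, 24, 31, 40, 17, u, 39)}
Keep only column(s) E, B, A: {(24, 31, 1), (24, 31, 17), (24, 31, 25), (24, 31, 3), (24, 31, 32)}

{(24, 31, 1), (24, 31, 17), (24, 31, 25), (24, 31, 3), (24, 31, 32)}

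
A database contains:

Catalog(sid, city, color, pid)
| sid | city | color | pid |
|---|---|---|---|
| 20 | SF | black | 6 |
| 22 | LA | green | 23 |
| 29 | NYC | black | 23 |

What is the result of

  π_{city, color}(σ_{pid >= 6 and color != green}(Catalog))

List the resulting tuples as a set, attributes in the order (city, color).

{(NYC, black), (SF, black)}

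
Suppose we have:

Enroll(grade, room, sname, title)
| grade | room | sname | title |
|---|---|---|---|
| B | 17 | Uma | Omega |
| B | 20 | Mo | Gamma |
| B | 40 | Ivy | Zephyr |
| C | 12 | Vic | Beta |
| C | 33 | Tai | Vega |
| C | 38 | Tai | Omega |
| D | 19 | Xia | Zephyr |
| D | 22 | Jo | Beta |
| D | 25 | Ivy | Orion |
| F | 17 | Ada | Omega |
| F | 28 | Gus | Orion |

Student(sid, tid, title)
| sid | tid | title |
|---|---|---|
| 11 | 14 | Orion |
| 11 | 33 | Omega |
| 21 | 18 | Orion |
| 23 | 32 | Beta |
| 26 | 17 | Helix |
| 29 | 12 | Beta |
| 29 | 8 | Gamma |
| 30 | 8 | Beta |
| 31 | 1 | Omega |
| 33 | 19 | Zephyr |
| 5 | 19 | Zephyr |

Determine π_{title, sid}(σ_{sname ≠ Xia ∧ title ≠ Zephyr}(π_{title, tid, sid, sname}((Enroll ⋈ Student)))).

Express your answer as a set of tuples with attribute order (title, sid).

Natural join on title: {(B, 17, Uma, Omega, 11, 33), (B, 17, Uma, Omega, 31, 1), (B, 20, Mo, Gamma, 29, 8), (B, 40, Ivy, Zephyr, 33, 19), (B, 40, Ivy, Zephyr, 5, 19), (C, 12, Vic, Beta, 23, 32), (C, 12, Vic, Beta, 29, 12), (C, 12, Vic, Beta, 30, 8), (C, 38, Tai, Omega, 11, 33), (C, 38, Tai, Omega, 31, 1), (D, 19, Xia, Zephyr, 33, 19), (D, 19, Xia, Zephyr, 5, 19), (D, 22, Jo, Beta, 23, 32), (D, 22, Jo, Beta, 29, 12), (D, 22, Jo, Beta, 30, 8), (D, 25, Ivy, Orion, 11, 14), (D, 25, Ivy, Orion, 21, 18), (F, 17, Ada, Omega, 11, 33), (F, 17, Ada, Omega, 31, 1), (F, 28, Gus, Orion, 11, 14), (F, 28, Gus, Orion, 21, 18)}
Keep only column(s) title, tid, sid, sname: {(Beta, 12, 29, Jo), (Beta, 12, 29, Vic), (Beta, 32, 23, Jo), (Beta, 32, 23, Vic), (Beta, 8, 30, Jo), (Beta, 8, 30, Vic), (Gamma, 8, 29, Mo), (Omega, 1, 31, Ada), (Omega, 1, 31, Tai), (Omega, 1, 31, Uma), (Omega, 33, 11, Ada), (Omega, 33, 11, Tai), (Omega, 33, 11, Uma), (Orion, 14, 11, Gus), (Orion, 14, 11, Ivy), (Orion, 18, 21, Gus), (Orion, 18, 21, Ivy), (Zephyr, 19, 33, Ivy), (Zephyr, 19, 33, Xia), (Zephyr, 19, 5, Ivy), (Zephyr, 19, 5, Xia)}
Selection sname ≠ Xia ∧ title ≠ Zephyr: {(Beta, 12, 29, Jo), (Beta, 12, 29, Vic), (Beta, 32, 23, Jo), (Beta, 32, 23, Vic), (Beta, 8, 30, Jo), (Beta, 8, 30, Vic), (Gamma, 8, 29, Mo), (Omega, 1, 31, Ada), (Omega, 1, 31, Tai), (Omega, 1, 31, Uma), (Omega, 33, 11, Ada), (Omega, 33, 11, Tai), (Omega, 33, 11, Uma), (Orion, 14, 11, Gus), (Orion, 14, 11, Ivy), (Orion, 18, 21, Gus), (Orion, 18, 21, Ivy)}
Keep only column(s) title, sid (9 duplicate(s) eliminated): {(Beta, 23), (Beta, 29), (Beta, 30), (Gamma, 29), (Omega, 11), (Omega, 31), (Orion, 11), (Orion, 21)}

{(Beta, 23), (Beta, 29), (Beta, 30), (Gamma, 29), (Omega, 11), (Omega, 31), (Orion, 11), (Orion, 21)}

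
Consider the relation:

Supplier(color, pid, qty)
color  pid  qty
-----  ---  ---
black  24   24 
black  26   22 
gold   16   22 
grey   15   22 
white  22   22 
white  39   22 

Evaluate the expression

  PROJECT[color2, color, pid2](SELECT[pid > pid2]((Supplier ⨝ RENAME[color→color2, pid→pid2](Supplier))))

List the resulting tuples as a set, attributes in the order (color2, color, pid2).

ρ[color→color2, pid→pid2]: schema becomes (color2, pid2, qty); tuples unchanged.
Supplier ⋈ RENAME[color→color2, pid→pid2](Supplier) (natural join on qty): {(black, 24, 24, black, 24), (black, 26, 22, black, 26), (black, 26, 22, gold, 16), (black, 26, 22, grey, 15), (black, 26, 22, white, 22), (black, 26, 22, white, 39), (gold, 16, 22, black, 26), (gold, 16, 22, gold, 16), (gold, 16, 22, grey, 15), (gold, 16, 22, white, 22), (gold, 16, 22, white, 39), (grey, 15, 22, black, 26), (grey, 15, 22, gold, 16), (grey, 15, 22, grey, 15), (grey, 15, 22, white, 22), (grey, 15, 22, white, 39), (white, 22, 22, black, 26), (white, 22, 22, gold, 16), (white, 22, 22, grey, 15), (white, 22, 22, white, 22), (white, 22, 22, white, 39), (white, 39, 22, black, 26), (white, 39, 22, gold, 16), (white, 39, 22, grey, 15), (white, 39, 22, white, 22), (white, 39, 22, white, 39)}
Selection pid > pid2: {(black, 26, 22, gold, 16), (black, 26, 22, grey, 15), (black, 26, 22, white, 22), (gold, 16, 22, grey, 15), (white, 22, 22, gold, 16), (white, 22, 22, grey, 15), (white, 39, 22, black, 26), (white, 39, 22, gold, 16), (white, 39, 22, grey, 15), (white, 39, 22, white, 22)}
π[color2, color, pid2]: project onto (color2, color, pid2) (2 duplicate(s) eliminated) → {(black, white, 26), (gold, black, 16), (gold, white, 16), (grey, black, 15), (grey, gold, 15), (grey, white, 15), (white, black, 22), (white, white, 22)}

{(black, white, 26), (gold, black, 16), (gold, white, 16), (grey, black, 15), (grey, gold, 15), (grey, white, 15), (white, black, 22), (white, white, 22)}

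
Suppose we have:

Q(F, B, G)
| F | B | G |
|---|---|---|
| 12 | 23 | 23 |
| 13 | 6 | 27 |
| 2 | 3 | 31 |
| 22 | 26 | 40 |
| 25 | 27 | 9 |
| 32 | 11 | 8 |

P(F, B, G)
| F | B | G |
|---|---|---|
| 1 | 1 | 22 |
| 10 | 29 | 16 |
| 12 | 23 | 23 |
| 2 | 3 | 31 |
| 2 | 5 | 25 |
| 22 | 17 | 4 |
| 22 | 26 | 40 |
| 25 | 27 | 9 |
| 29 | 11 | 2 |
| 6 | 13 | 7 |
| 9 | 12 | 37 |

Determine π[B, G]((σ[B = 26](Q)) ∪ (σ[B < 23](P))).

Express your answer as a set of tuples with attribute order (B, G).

Filtering on B = 26 leaves {(22, 26, 40)}.
Filtering on B < 23 leaves {(1, 1, 22), (2, 3, 31), (2, 5, 25), (22, 17, 4), (29, 11, 2), (6, 13, 7), (9, 12, 37)}.
Taking the union: {(1, 1, 22), (2, 3, 31), (2, 5, 25), (22, 17, 4), (22, 26, 40), (29, 11, 2), (6, 13, 7), (9, 12, 37)}
π_{B, G} gives {(1, 22), (11, 2), (12, 37), (13, 7), (17, 4), (26, 40), (3, 31), (5, 25)}.

{(1, 22), (11, 2), (12, 37), (13, 7), (17, 4), (26, 40), (3, 31), (5, 25)}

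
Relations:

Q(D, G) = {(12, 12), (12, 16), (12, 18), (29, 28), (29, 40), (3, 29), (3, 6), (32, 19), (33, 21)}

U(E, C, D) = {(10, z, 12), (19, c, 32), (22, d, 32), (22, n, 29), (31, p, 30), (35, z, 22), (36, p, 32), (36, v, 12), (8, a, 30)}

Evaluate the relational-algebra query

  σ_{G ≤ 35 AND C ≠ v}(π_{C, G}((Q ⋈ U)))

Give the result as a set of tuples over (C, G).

{(c, 19), (d, 19), (n, 28), (p, 19), (z, 12), (z, 16), (z, 18)}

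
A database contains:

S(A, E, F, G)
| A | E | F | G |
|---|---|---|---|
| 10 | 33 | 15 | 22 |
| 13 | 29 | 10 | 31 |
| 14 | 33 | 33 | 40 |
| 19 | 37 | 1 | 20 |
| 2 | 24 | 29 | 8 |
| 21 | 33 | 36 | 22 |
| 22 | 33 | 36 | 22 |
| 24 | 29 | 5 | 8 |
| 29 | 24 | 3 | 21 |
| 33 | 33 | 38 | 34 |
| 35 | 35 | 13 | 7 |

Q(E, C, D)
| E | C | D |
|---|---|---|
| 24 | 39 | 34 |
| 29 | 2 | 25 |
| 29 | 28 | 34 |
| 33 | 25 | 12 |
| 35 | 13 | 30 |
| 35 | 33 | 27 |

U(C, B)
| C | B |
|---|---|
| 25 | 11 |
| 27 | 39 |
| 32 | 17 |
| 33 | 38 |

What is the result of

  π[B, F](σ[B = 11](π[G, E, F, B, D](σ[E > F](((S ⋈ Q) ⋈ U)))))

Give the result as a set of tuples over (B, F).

{(11, 15)}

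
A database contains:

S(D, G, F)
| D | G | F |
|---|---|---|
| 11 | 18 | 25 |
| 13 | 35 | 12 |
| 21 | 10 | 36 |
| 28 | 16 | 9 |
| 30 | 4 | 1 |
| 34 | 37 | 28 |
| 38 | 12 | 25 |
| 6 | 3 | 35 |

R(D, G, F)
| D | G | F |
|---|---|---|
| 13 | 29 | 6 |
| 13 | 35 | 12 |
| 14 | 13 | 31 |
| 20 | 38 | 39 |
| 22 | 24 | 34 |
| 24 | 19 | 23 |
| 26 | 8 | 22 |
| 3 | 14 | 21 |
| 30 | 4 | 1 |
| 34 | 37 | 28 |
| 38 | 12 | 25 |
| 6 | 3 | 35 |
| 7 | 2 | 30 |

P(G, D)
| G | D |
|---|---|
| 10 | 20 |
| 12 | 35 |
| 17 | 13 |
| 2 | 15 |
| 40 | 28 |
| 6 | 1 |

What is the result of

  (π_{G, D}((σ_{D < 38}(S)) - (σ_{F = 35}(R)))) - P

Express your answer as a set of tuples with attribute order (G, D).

σ[D < 38]: keep tuples satisfying D < 38 → {(11, 18, 25), (13, 35, 12), (21, 10, 36), (28, 16, 9), (30, 4, 1), (34, 37, 28), (6, 3, 35)}
σ[F = 35]: keep tuples satisfying F = 35 → {(6, 3, 35)}
Set difference of the two operands is {(11, 18, 25), (13, 35, 12), (21, 10, 36), (28, 16, 9), (30, 4, 1), (34, 37, 28)}.
π[G, D]: project onto (G, D) → {(10, 21), (16, 28), (18, 11), (35, 13), (37, 34), (4, 30)}
Set difference of the two operands is {(10, 21), (16, 28), (18, 11), (35, 13), (37, 34), (4, 30)}.

{(10, 21), (16, 28), (18, 11), (35, 13), (37, 34), (4, 30)}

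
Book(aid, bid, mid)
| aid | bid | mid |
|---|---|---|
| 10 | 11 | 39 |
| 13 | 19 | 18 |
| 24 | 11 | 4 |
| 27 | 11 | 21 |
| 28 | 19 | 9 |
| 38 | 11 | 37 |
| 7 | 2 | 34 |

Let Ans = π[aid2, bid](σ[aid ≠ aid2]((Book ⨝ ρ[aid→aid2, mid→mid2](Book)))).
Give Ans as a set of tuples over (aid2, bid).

{(10, 11), (13, 19), (24, 11), (27, 11), (28, 19), (38, 11)}

ρ[aid→aid2, mid→mid2]: schema becomes (aid2, bid, mid2); tuples unchanged.
Joining Book and ρ[aid→aid2, mid→mid2](Book) on bid yields {(10, 11, 39, 10, 39), (10, 11, 39, 24, 4), (10, 11, 39, 27, 21), (10, 11, 39, 38, 37), (13, 19, 18, 13, 18), (13, 19, 18, 28, 9), (24, 11, 4, 10, 39), (24, 11, 4, 24, 4), (24, 11, 4, 27, 21), (24, 11, 4, 38, 37), (27, 11, 21, 10, 39), (27, 11, 21, 24, 4), (27, 11, 21, 27, 21), (27, 11, 21, 38, 37), (28, 19, 9, 13, 18), (28, 19, 9, 28, 9), (38, 11, 37, 10, 39), (38, 11, 37, 24, 4), (38, 11, 37, 27, 21), (38, 11, 37, 38, 37), (7, 2, 34, 7, 34)}.
σ[aid ≠ aid2]: keep tuples satisfying aid ≠ aid2 → {(10, 11, 39, 24, 4), (10, 11, 39, 27, 21), (10, 11, 39, 38, 37), (13, 19, 18, 28, 9), (24, 11, 4, 10, 39), (24, 11, 4, 27, 21), (24, 11, 4, 38, 37), (27, 11, 21, 10, 39), (27, 11, 21, 24, 4), (27, 11, 21, 38, 37), (28, 19, 9, 13, 18), (38, 11, 37, 10, 39), (38, 11, 37, 24, 4), (38, 11, 37, 27, 21)}
Projecting to aid2, bid (8 duplicate(s) eliminated): {(10, 11), (13, 19), (24, 11), (27, 11), (28, 19), (38, 11)}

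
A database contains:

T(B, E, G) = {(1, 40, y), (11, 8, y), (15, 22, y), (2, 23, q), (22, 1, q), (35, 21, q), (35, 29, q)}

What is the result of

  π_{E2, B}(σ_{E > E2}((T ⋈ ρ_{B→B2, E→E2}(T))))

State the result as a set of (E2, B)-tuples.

ρ[B→B2, E→E2]: schema becomes (B2, E2, G); tuples unchanged.
Natural join on G: {(1, 40, y, 1, 40), (1, 40, y, 11, 8), (1, 40, y, 15, 22), (11, 8, y, 1, 40), (11, 8, y, 11, 8), (11, 8, y, 15, 22), (15, 22, y, 1, 40), (15, 22, y, 11, 8), (15, 22, y, 15, 22), (2, 23, q, 2, 23), (2, 23, q, 22, 1), (2, 23, q, 35, 21), (2, 23, q, 35, 29), (22, 1, q, 2, 23), (22, 1, q, 22, 1), (22, 1, q, 35, 21), (22, 1, q, 35, 29), (35, 21, q, 2, 23), (35, 21, q, 22, 1), (35, 21, q, 35, 21), (35, 21, q, 35, 29), (35, 29, q, 2, 23), (35, 29, q, 22, 1), (35, 29, q, 35, 21), (35, 29, q, 35, 29)}
Apply σ_{E > E2}; surviving tuples: {(1, 40, y, 11, 8), (1, 40, y, 15, 22), (15, 22, y, 11, 8), (2, 23, q, 22, 1), (2, 23, q, 35, 21), (35, 21, q, 22, 1), (35, 29, q, 2, 23), (35, 29, q, 22, 1), (35, 29, q, 35, 21)}
π[E2, B]: project onto (E2, B) (1 duplicate(s) eliminated) → {(1, 2), (1, 35), (21, 2), (21, 35), (22, 1), (23, 35), (8, 1), (8, 15)}

{(1, 2), (1, 35), (21, 2), (21, 35), (22, 1), (23, 35), (8, 1), (8, 15)}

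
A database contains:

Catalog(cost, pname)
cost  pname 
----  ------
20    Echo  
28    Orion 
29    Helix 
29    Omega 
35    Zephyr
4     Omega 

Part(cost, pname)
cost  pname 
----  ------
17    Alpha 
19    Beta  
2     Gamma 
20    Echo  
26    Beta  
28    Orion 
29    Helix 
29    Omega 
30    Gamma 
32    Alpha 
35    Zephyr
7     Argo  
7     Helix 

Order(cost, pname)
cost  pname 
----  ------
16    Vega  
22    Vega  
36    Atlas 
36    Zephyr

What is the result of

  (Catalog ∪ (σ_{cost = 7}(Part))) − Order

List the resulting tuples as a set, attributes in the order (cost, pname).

{(20, Echo), (28, Orion), (29, Helix), (29, Omega), (35, Zephyr), (4, Omega), (7, Argo), (7, Helix)}

Selection cost = 7: {(7, Argo), (7, Helix)}
Set union of the two operands is {(20, Echo), (28, Orion), (29, Helix), (29, Omega), (35, Zephyr), (4, Omega), (7, Argo), (7, Helix)}.
Set difference of the two operands is {(20, Echo), (28, Orion), (29, Helix), (29, Omega), (35, Zephyr), (4, Omega), (7, Argo), (7, Helix)}.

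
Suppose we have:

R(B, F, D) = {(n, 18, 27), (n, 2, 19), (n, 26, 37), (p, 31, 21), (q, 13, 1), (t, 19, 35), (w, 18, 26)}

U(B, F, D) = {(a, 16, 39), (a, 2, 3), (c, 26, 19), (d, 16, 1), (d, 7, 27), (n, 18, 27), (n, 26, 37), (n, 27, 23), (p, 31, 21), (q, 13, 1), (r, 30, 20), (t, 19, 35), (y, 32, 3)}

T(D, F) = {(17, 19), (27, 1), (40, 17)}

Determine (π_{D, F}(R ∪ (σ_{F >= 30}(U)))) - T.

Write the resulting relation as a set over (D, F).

Apply σ_{F >= 30}; surviving tuples: {(p, 31, 21), (r, 30, 20), (y, 32, 3)}
Union: {(n, 18, 27), (n, 2, 19), (n, 26, 37), (p, 31, 21), (q, 13, 1), (t, 19, 35), (w, 18, 26)} with {(p, 31, 21), (r, 30, 20), (y, 32, 3)} → {(n, 18, 27), (n, 2, 19), (n, 26, 37), (p, 31, 21), (q, 13, 1), (r, 30, 20), (t, 19, 35), (w, 18, 26), (y, 32, 3)}
π[D, F]: project onto (D, F) → {(1, 13), (19, 2), (20, 30), (21, 31), (26, 18), (27, 18), (3, 32), (35, 19), (37, 26)}
Difference: {(1, 13), (19, 2), (20, 30), (21, 31), (26, 18), (27, 18), (3, 32), (35, 19), (37, 26)} with {(17, 19), (27, 1), (40, 17)} → {(1, 13), (19, 2), (20, 30), (21, 31), (26, 18), (27, 18), (3, 32), (35, 19), (37, 26)}

{(1, 13), (19, 2), (20, 30), (21, 31), (26, 18), (27, 18), (3, 32), (35, 19), (37, 26)}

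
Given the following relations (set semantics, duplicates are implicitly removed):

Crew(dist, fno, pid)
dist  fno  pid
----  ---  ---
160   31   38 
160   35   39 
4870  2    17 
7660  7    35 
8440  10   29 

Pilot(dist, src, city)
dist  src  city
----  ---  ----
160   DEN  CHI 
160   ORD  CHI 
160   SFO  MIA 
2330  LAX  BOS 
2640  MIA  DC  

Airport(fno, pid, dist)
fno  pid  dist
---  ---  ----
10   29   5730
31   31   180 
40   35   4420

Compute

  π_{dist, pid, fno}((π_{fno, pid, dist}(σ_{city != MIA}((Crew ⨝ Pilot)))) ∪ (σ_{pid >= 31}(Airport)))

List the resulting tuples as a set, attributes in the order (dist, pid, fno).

{(160, 38, 31), (160, 39, 35), (180, 31, 31), (4420, 35, 40)}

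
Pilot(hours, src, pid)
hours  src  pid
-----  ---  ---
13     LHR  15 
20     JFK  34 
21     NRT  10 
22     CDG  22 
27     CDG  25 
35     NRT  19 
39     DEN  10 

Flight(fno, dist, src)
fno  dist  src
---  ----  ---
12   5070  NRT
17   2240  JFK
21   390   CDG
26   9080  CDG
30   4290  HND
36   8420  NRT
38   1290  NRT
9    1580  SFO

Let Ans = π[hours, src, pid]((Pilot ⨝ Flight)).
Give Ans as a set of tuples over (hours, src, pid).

{(20, JFK, 34), (21, NRT, 10), (22, CDG, 22), (27, CDG, 25), (35, NRT, 19)}

Pilot ⋈ Flight (natural join on src): {(20, JFK, 34, 17, 2240), (21, NRT, 10, 12, 5070), (21, NRT, 10, 36, 8420), (21, NRT, 10, 38, 1290), (22, CDG, 22, 21, 390), (22, CDG, 22, 26, 9080), (27, CDG, 25, 21, 390), (27, CDG, 25, 26, 9080), (35, NRT, 19, 12, 5070), (35, NRT, 19, 36, 8420), (35, NRT, 19, 38, 1290)}
π_{hours, src, pid} gives {(20, JFK, 34), (21, NRT, 10), (22, CDG, 22), (27, CDG, 25), (35, NRT, 19)} (6 duplicate(s) eliminated).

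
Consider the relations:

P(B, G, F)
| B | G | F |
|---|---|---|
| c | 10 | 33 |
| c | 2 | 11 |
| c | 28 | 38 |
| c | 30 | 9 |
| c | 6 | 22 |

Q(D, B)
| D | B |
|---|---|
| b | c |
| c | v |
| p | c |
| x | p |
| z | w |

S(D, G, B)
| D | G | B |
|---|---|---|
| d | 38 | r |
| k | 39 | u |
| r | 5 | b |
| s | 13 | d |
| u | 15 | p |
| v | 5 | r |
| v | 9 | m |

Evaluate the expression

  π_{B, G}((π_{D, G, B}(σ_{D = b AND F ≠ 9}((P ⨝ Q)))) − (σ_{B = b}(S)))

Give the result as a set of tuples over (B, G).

{(c, 10), (c, 2), (c, 28), (c, 6)}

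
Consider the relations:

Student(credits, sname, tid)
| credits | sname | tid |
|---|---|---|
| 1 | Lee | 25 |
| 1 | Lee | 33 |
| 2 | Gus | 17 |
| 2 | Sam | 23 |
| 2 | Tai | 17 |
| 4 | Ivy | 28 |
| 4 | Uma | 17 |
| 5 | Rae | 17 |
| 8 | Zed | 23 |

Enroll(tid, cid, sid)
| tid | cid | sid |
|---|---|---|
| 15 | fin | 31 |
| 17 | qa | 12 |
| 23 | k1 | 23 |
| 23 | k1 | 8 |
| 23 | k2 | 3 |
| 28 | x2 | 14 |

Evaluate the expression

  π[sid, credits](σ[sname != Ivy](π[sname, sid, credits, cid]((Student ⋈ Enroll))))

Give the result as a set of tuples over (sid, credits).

{(12, 2), (12, 4), (12, 5), (23, 2), (23, 8), (3, 2), (3, 8), (8, 2), (8, 8)}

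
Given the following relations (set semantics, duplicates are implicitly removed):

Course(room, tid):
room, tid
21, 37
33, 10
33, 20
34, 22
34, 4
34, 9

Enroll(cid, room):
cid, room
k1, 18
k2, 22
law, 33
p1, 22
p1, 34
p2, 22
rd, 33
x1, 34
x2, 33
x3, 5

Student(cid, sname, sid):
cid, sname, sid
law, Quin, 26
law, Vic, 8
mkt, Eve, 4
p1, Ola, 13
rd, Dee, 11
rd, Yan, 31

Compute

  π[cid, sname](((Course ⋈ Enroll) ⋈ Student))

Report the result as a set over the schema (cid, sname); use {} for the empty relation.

{(law, Quin), (law, Vic), (p1, Ola), (rd, Dee), (rd, Yan)}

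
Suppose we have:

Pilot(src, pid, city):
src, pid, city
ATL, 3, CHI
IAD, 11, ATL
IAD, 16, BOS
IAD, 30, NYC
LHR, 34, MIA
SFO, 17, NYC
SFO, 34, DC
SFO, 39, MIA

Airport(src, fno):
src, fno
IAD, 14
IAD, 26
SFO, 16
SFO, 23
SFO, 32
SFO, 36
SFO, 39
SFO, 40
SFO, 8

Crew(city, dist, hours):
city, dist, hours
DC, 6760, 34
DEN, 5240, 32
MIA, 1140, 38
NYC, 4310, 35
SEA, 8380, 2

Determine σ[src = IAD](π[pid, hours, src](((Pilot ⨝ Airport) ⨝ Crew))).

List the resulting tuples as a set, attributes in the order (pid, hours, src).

Natural join on src: {(IAD, 11, ATL, 14), (IAD, 11, ATL, 26), (IAD, 16, BOS, 14), (IAD, 16, BOS, 26), (IAD, 30, NYC, 14), (IAD, 30, NYC, 26), (SFO, 17, NYC, 16), (SFO, 17, NYC, 23), (SFO, 17, NYC, 32), (SFO, 17, NYC, 36), (SFO, 17, NYC, 39), (SFO, 17, NYC, 40), (SFO, 17, NYC, 8), (SFO, 34, DC, 16), (SFO, 34, DC, 23), (SFO, 34, DC, 32), (SFO, 34, DC, 36), (SFO, 34, DC, 39), (SFO, 34, DC, 40), (SFO, 34, DC, 8), (SFO, 39, MIA, 16), (SFO, 39, MIA, 23), (SFO, 39, MIA, 32), (SFO, 39, MIA, 36), (SFO, 39, MIA, 39), (SFO, 39, MIA, 40), (SFO, 39, MIA, 8)}
Natural join on city: {(IAD, 30, NYC, 14, 4310, 35), (IAD, 30, NYC, 26, 4310, 35), (SFO, 17, NYC, 16, 4310, 35), (SFO, 17, NYC, 23, 4310, 35), (SFO, 17, NYC, 32, 4310, 35), (SFO, 17, NYC, 36, 4310, 35), (SFO, 17, NYC, 39, 4310, 35), (SFO, 17, NYC, 40, 4310, 35), (SFO, 17, NYC, 8, 4310, 35), (SFO, 34, DC, 16, 6760, 34), (SFO, 34, DC, 23, 6760, 34), (SFO, 34, DC, 32, 6760, 34), (SFO, 34, DC, 36, 6760, 34), (SFO, 34, DC, 39, 6760, 34), (SFO, 34, DC, 40, 6760, 34), (SFO, 34, DC, 8, 6760, 34), (SFO, 39, MIA, 16, 1140, 38), (SFO, 39, MIA, 23, 1140, 38), (SFO, 39, MIA, 32, 1140, 38), (SFO, 39, MIA, 36, 1140, 38), (SFO, 39, MIA, 39, 1140, 38), (SFO, 39, MIA, 40, 1140, 38), (SFO, 39, MIA, 8, 1140, 38)}
Keep only column(s) pid, hours, src (19 duplicate(s) eliminated): {(17, 35, SFO), (30, 35, IAD), (34, 34, SFO), (39, 38, SFO)}
Filtering on src = IAD leaves {(30, 35, IAD)}.

{(30, 35, IAD)}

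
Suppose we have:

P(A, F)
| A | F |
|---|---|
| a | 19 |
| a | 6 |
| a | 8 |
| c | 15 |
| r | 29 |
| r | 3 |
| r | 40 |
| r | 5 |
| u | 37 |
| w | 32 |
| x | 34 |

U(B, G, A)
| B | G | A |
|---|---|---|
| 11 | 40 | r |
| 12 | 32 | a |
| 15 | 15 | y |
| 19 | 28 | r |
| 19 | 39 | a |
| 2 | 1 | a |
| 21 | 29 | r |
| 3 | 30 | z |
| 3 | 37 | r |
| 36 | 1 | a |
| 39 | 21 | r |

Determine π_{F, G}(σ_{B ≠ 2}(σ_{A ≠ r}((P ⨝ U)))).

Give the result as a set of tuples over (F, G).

P ⋈ U (natural join on A): {(a, 19, 12, 32), (a, 19, 19, 39), (a, 19, 2, 1), (a, 19, 36, 1), (a, 6, 12, 32), (a, 6, 19, 39), (a, 6, 2, 1), (a, 6, 36, 1), (a, 8, 12, 32), (a, 8, 19, 39), (a, 8, 2, 1), (a, 8, 36, 1), (r, 29, 11, 40), (r, 29, 19, 28), (r, 29, 21, 29), (r, 29, 3, 37), (r, 29, 39, 21), (r, 3, 11, 40), (r, 3, 19, 28), (r, 3, 21, 29), (r, 3, 3, 37), (r, 3, 39, 21), (r, 40, 11, 40), (r, 40, 19, 28), (r, 40, 21, 29), (r, 40, 3, 37), (r, 40, 39, 21), (r, 5, 11, 40), (r, 5, 19, 28), (r, 5, 21, 29), (r, 5, 3, 37), (r, 5, 39, 21)}
Selection A ≠ r: {(a, 19, 12, 32), (a, 19, 19, 39), (a, 19, 2, 1), (a, 19, 36, 1), (a, 6, 12, 32), (a, 6, 19, 39), (a, 6, 2, 1), (a, 6, 36, 1), (a, 8, 12, 32), (a, 8, 19, 39), (a, 8, 2, 1), (a, 8, 36, 1)}
Selection B ≠ 2: {(a, 19, 12, 32), (a, 19, 19, 39), (a, 19, 36, 1), (a, 6, 12, 32), (a, 6, 19, 39), (a, 6, 36, 1), (a, 8, 12, 32), (a, 8, 19, 39), (a, 8, 36, 1)}
Keep only column(s) F, G: {(19, 1), (19, 32), (19, 39), (6, 1), (6, 32), (6, 39), (8, 1), (8, 32), (8, 39)}

{(19, 1), (19, 32), (19, 39), (6, 1), (6, 32), (6, 39), (8, 1), (8, 32), (8, 39)}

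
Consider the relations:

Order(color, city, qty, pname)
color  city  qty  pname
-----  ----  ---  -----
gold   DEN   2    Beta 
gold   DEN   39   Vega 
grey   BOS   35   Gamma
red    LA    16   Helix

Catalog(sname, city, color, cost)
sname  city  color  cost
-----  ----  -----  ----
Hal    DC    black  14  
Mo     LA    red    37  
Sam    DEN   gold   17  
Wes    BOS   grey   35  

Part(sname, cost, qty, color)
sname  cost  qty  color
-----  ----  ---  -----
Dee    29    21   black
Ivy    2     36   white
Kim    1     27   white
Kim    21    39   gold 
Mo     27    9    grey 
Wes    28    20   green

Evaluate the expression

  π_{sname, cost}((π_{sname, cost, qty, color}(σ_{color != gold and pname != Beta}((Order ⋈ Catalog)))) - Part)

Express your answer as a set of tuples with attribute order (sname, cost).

{(Mo, 37), (Wes, 35)}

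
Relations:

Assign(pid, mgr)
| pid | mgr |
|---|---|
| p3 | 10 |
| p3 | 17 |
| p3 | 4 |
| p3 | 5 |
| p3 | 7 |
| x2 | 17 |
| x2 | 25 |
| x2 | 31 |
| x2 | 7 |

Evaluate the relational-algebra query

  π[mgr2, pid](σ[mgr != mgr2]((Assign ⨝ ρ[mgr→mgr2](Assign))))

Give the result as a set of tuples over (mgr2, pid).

{(10, p3), (17, p3), (17, x2), (25, x2), (31, x2), (4, p3), (5, p3), (7, p3), (7, x2)}

ρ[mgr→mgr2]: schema becomes (pid, mgr2); tuples unchanged.
Joining Assign and ρ[mgr→mgr2](Assign) on pid yields {(p3, 10, 10), (p3, 10, 17), (p3, 10, 4), (p3, 10, 5), (p3, 10, 7), (p3, 17, 10), (p3, 17, 17), (p3, 17, 4), (p3, 17, 5), (p3, 17, 7), (p3, 4, 10), (p3, 4, 17), (p3, 4, 4), (p3, 4, 5), (p3, 4, 7), (p3, 5, 10), (p3, 5, 17), (p3, 5, 4), (p3, 5, 5), (p3, 5, 7), (p3, 7, 10), (p3, 7, 17), (p3, 7, 4), (p3, 7, 5), (p3, 7, 7), (x2, 17, 17), (x2, 17, 25), (x2, 17, 31), (x2, 17, 7), (x2, 25, 17), (x2, 25, 25), (x2, 25, 31), (x2, 25, 7), (x2, 31, 17), (x2, 31, 25), (x2, 31, 31), (x2, 31, 7), (x2, 7, 17), (x2, 7, 25), (x2, 7, 31), (x2, 7, 7)}.
Apply σ_{mgr != mgr2}; surviving tuples: {(p3, 10, 17), (p3, 10, 4), (p3, 10, 5), (p3, 10, 7), (p3, 17, 10), (p3, 17, 4), (p3, 17, 5), (p3, 17, 7), (p3, 4, 10), (p3, 4, 17), (p3, 4, 5), (p3, 4, 7), (p3, 5, 10), (p3, 5, 17), (p3, 5, 4), (p3, 5, 7), (p3, 7, 10), (p3, 7, 17), (p3, 7, 4), (p3, 7, 5), (x2, 17, 25), (x2, 17, 31), (x2, 17, 7), (x2, 25, 17), (x2, 25, 31), (x2, 25, 7), (x2, 31, 17), (x2, 31, 25), (x2, 31, 7), (x2, 7, 17), (x2, 7, 25), (x2, 7, 31)}
π[mgr2, pid]: project onto (mgr2, pid) (23 duplicate(s) eliminated) → {(10, p3), (17, p3), (17, x2), (25, x2), (31, x2), (4, p3), (5, p3), (7, p3), (7, x2)}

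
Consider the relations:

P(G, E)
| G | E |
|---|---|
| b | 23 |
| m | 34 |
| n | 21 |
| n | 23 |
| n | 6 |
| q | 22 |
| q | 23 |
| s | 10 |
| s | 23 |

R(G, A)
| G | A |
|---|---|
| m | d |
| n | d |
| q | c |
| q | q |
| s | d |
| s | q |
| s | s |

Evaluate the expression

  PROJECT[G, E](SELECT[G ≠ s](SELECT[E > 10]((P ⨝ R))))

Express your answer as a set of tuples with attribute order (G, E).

{(m, 34), (n, 21), (n, 23), (q, 22), (q, 23)}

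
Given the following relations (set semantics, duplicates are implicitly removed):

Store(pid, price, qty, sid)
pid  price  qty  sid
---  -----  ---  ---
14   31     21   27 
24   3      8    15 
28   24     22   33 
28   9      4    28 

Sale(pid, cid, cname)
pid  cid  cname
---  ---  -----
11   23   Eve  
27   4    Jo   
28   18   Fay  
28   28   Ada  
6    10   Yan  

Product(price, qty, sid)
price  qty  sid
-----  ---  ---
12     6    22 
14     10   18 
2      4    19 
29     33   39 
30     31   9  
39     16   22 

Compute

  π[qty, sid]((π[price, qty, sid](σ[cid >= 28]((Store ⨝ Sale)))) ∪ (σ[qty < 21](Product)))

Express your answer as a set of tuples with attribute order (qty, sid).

Store ⋈ Sale (natural join on pid): {(28, 24, 22, 33, 18, Fay), (28, 24, 22, 33, 28, Ada), (28, 9, 4, 28, 18, Fay), (28, 9, 4, 28, 28, Ada)}
Filtering on cid >= 28 leaves {(28, 24, 22, 33, 28, Ada), (28, 9, 4, 28, 28, Ada)}.
π_{price, qty, sid} gives {(24, 22, 33), (9, 4, 28)}.
Filtering on qty < 21 leaves {(12, 6, 22), (14, 10, 18), (2, 4, 19), (39, 16, 22)}.
Union: {(24, 22, 33), (9, 4, 28)} with {(12, 6, 22), (14, 10, 18), (2, 4, 19), (39, 16, 22)} → {(12, 6, 22), (14, 10, 18), (2, 4, 19), (24, 22, 33), (39, 16, 22), (9, 4, 28)}
π_{qty, sid} gives {(10, 18), (16, 22), (22, 33), (4, 19), (4, 28), (6, 22)}.

{(10, 18), (16, 22), (22, 33), (4, 19), (4, 28), (6, 22)}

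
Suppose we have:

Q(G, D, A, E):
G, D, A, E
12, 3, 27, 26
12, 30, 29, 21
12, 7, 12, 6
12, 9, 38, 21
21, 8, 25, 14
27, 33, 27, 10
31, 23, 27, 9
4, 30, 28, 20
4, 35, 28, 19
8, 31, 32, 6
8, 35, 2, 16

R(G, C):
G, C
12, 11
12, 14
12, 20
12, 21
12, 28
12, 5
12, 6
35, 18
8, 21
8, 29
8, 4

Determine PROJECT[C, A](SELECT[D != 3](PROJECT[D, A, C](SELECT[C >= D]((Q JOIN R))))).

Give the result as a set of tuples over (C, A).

{(11, 12), (11, 38), (14, 12), (14, 38), (20, 12), (20, 38), (21, 12), (21, 38), (28, 12), (28, 38)}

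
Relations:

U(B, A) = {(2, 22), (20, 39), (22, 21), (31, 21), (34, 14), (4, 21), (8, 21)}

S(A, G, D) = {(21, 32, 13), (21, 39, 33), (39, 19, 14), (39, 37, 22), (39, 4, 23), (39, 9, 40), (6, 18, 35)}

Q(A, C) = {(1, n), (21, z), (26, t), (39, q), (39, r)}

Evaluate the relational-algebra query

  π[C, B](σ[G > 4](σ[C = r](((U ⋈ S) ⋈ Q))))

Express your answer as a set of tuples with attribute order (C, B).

{(r, 20)}

Joining U and S on A yields {(20, 39, 19, 14), (20, 39, 37, 22), (20, 39, 4, 23), (20, 39, 9, 40), (22, 21, 32, 13), (22, 21, 39, 33), (31, 21, 32, 13), (31, 21, 39, 33), (4, 21, 32, 13), (4, 21, 39, 33), (8, 21, 32, 13), (8, 21, 39, 33)}.
Joining (U ⋈ S) and Q on A yields {(20, 39, 19, 14, q), (20, 39, 19, 14, r), (20, 39, 37, 22, q), (20, 39, 37, 22, r), (20, 39, 4, 23, q), (20, 39, 4, 23, r), (20, 39, 9, 40, q), (20, 39, 9, 40, r), (22, 21, 32, 13, z), (22, 21, 39, 33, z), (31, 21, 32, 13, z), (31, 21, 39, 33, z), (4, 21, 32, 13, z), (4, 21, 39, 33, z), (8, 21, 32, 13, z), (8, 21, 39, 33, z)}.
Filtering on C = r leaves {(20, 39, 19, 14, r), (20, 39, 37, 22, r), (20, 39, 4, 23, r), (20, 39, 9, 40, r)}.
Filtering on G > 4 leaves {(20, 39, 19, 14, r), (20, 39, 37, 22, r), (20, 39, 9, 40, r)}.
π_{C, B} gives {(r, 20)} (2 duplicate(s) eliminated).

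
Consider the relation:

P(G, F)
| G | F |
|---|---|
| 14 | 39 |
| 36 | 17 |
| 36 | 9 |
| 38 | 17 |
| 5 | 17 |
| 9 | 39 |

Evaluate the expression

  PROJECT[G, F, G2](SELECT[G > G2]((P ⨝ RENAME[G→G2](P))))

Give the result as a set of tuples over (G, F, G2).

{(14, 39, 9), (36, 17, 5), (38, 17, 36), (38, 17, 5)}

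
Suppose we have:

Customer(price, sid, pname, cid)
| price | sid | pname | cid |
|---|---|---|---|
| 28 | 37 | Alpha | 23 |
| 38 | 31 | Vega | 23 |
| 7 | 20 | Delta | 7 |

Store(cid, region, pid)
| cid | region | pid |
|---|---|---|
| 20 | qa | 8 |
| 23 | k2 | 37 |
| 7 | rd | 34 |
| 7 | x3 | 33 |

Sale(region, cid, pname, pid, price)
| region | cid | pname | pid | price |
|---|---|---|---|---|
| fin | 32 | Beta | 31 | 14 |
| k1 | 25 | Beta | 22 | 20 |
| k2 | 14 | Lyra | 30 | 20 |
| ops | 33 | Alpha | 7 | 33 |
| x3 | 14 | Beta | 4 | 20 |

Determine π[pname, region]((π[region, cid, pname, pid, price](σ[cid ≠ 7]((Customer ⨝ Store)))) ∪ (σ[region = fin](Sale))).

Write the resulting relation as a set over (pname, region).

Joining Customer and Store on cid yields {(28, 37, Alpha, 23, k2, 37), (38, 31, Vega, 23, k2, 37), (7, 20, Delta, 7, rd, 34), (7, 20, Delta, 7, x3, 33)}.
Selection cid ≠ 7: {(28, 37, Alpha, 23, k2, 37), (38, 31, Vega, 23, k2, 37)}
π[region, cid, pname, pid, price]: project onto (region, cid, pname, pid, price) → {(k2, 23, Alpha, 37, 28), (k2, 23, Vega, 37, 38)}
Selection region = fin: {(fin, 32, Beta, 31, 14)}
Set union of the two operands is {(fin, 32, Beta, 31, 14), (k2, 23, Alpha, 37, 28), (k2, 23, Vega, 37, 38)}.
π[pname, region]: project onto (pname, region) → {(Alpha, k2), (Beta, fin), (Vega, k2)}

{(Alpha, k2), (Beta, fin), (Vega, k2)}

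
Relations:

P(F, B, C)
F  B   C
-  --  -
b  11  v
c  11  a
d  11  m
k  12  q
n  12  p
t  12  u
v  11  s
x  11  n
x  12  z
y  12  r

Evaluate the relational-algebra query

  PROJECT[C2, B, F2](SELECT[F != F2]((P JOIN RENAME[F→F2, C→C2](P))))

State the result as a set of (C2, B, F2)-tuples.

{(a, 11, c), (m, 11, d), (n, 11, x), (p, 12, n), (q, 12, k), (r, 12, y), (s, 11, v), (u, 12, t), (v, 11, b), (z, 12, x)}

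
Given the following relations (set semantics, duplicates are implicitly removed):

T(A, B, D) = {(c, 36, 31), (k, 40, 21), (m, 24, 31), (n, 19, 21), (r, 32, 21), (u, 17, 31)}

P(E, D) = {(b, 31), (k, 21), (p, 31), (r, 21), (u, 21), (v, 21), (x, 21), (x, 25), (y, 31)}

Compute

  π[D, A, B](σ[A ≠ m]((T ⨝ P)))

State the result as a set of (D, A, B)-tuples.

{(21, k, 40), (21, n, 19), (21, r, 32), (31, c, 36), (31, u, 17)}

Natural join on D: {(c, 36, 31, b), (c, 36, 31, p), (c, 36, 31, y), (k, 40, 21, k), (k, 40, 21, r), (k, 40, 21, u), (k, 40, 21, v), (k, 40, 21, x), (m, 24, 31, b), (m, 24, 31, p), (m, 24, 31, y), (n, 19, 21, k), (n, 19, 21, r), (n, 19, 21, u), (n, 19, 21, v), (n, 19, 21, x), (r, 32, 21, k), (r, 32, 21, r), (r, 32, 21, u), (r, 32, 21, v), (r, 32, 21, x), (u, 17, 31, b), (u, 17, 31, p), (u, 17, 31, y)}
Selection A ≠ m: {(c, 36, 31, b), (c, 36, 31, p), (c, 36, 31, y), (k, 40, 21, k), (k, 40, 21, r), (k, 40, 21, u), (k, 40, 21, v), (k, 40, 21, x), (n, 19, 21, k), (n, 19, 21, r), (n, 19, 21, u), (n, 19, 21, v), (n, 19, 21, x), (r, 32, 21, k), (r, 32, 21, r), (r, 32, 21, u), (r, 32, 21, v), (r, 32, 21, x), (u, 17, 31, b), (u, 17, 31, p), (u, 17, 31, y)}
Keep only column(s) D, A, B (16 duplicate(s) eliminated): {(21, k, 40), (21, n, 19), (21, r, 32), (31, c, 36), (31, u, 17)}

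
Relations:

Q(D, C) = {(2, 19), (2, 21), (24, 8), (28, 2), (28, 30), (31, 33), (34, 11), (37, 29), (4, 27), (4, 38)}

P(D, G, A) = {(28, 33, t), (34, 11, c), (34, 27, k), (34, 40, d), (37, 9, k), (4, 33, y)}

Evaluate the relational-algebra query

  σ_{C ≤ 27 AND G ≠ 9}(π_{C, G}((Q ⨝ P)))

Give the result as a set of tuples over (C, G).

{(11, 11), (11, 27), (11, 40), (2, 33), (27, 33)}

Joining Q and P on D yields {(28, 2, 33, t), (28, 30, 33, t), (34, 11, 11, c), (34, 11, 27, k), (34, 11, 40, d), (37, 29, 9, k), (4, 27, 33, y), (4, 38, 33, y)}.
π[C, G]: project onto (C, G) → {(11, 11), (11, 27), (11, 40), (2, 33), (27, 33), (29, 9), (30, 33), (38, 33)}
σ[C ≤ 27 AND G ≠ 9]: keep tuples satisfying C ≤ 27 AND G ≠ 9 → {(11, 11), (11, 27), (11, 40), (2, 33), (27, 33)}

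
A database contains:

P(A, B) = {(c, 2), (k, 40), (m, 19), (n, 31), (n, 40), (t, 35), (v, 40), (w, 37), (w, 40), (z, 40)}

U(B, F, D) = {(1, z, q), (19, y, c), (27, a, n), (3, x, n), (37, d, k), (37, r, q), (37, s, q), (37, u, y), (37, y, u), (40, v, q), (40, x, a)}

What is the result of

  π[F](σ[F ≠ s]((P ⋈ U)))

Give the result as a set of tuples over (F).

{d, r, u, v, x, y}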